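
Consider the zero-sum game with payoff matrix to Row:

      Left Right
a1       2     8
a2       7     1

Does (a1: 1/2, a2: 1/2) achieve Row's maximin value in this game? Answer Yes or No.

Yes

Against Left this mix gives (1/2)·2 + (1/2)·7 = 9/2.
Against Right this mix gives (1/2)·8 + (1/2)·1 = 9/2.
All of Column's active replies (Left, Right) yield 9/2, and no column does worse for Row. The mix makes Column indifferent and guarantees 9/2, so it is optimal.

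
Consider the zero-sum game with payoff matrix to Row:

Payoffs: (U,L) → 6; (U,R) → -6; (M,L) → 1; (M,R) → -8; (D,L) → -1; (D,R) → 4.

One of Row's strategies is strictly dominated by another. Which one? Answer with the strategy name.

M

U gives a strictly higher payoff than M against every column: 6 > 1, -6 > -8.
So M is strictly dominated and Row never plays it.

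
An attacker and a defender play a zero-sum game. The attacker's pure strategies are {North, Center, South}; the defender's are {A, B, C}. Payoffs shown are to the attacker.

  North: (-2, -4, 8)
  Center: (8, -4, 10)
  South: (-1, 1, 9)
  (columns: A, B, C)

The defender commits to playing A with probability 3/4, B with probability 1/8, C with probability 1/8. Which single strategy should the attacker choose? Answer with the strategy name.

Center

Expected payoff of North: (3/4)·(-2) + (1/8)·(-4) + (1/8)·8 = -1.
Expected payoff of Center: (3/4)·8 + (1/8)·(-4) + (1/8)·10 = 27/4.
Expected payoff of South: (3/4)·(-1) + (1/8)·1 + (1/8)·9 = 1/2.
The largest is 27/4, so the attacker's best response is Center.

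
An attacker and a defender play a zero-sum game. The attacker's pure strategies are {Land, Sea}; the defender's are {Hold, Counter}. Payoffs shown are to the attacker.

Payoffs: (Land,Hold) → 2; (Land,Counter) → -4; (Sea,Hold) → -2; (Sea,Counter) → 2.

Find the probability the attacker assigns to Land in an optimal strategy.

Row minima: Land → -4, Sea → -2; maximin = -2.
Column maxima: Hold → 2, Counter → 2; minimax = 2.
-2 ≠ 2, so there is no saddle point; optimal play is mixed.
Let the attacker play Land with probability p. Expected payoff against Hold: 2p + (-2)(1−p) = 4p − 2; against Counter: (-4)p + 2(1−p) = −6p + 2.
Setting these equal: 4p − 2 = −6p + 2 ⇒ 10p = 4 ⇒ p = 2/5, and the value is (4)·(2/5) − 2 = -2/5.
For the defender: with q = P(Hold), equating Land's and Sea's payoffs gives 6q − 4 = −4q + 2 ⇒ q = 3/5.

2/5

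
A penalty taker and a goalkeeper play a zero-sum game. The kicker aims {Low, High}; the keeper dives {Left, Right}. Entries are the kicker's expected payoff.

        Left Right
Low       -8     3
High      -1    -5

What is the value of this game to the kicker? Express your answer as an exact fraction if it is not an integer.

-43/15

Row minima: Low → -8, High → -5; maximin = -5.
Column maxima: Left → -1, Right → 3; minimax = -1.
-5 ≠ -1, so there is no saddle point; optimal play is mixed.
Let the kicker play Low with probability p. Expected payoff against Left: (-8)p + (-1)(1−p) = −7p − 1; against Right: 3p + (-5)(1−p) = 8p − 5.
Setting these equal: −7p − 1 = 8p − 5 ⇒ −15p = -4 ⇒ p = 4/15, and the value is (-7)·(4/15) − 1 = -43/15.
For the keeper: with q = P(Left), equating Low's and High's payoffs gives −11q + 3 = 4q − 5 ⇒ q = 8/15.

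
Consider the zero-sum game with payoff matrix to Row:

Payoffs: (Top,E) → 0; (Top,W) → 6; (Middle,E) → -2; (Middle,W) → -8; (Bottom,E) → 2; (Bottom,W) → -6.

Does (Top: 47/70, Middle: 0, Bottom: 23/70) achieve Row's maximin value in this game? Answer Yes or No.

No

Against E this mix gives (47/70)·0 + (23/70)·2 = 23/35.
Against W this mix gives (47/70)·6 + (23/70)·(-6) = 72/35.
Column will play E, holding Row to 23/35. Shifting weight toward the row that does better against E would raise this floor (the equalizing mix achieves 6/7 against both E and W), so the proposed strategy is not optimal.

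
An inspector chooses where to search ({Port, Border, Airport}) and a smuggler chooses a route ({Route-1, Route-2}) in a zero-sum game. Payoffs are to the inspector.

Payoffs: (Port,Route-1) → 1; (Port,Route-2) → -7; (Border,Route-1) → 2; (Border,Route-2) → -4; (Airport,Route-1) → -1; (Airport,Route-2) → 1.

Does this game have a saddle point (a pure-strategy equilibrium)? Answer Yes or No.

Row minima: Port → -7, Border → -4, Airport → -1; maximin = -1.
Column maxima: Route-1 → 2, Route-2 → 1; minimax = 1.
-1 ≠ 1, so no pure-strategy equilibrium exists.

No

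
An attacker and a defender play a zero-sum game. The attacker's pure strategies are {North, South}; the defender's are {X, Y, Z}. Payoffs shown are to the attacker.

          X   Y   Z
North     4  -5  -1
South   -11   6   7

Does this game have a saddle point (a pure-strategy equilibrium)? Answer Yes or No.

No

Row minima: North → -5, South → -11; maximin = -5.
Column maxima: X → 4, Y → 6, Z → 7; minimax = 4.
-5 ≠ 4, so no pure-strategy equilibrium exists.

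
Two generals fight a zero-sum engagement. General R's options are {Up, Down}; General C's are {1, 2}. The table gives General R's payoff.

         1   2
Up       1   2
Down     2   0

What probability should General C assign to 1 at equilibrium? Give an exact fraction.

2/3

Row minima: Up → 1, Down → 0; maximin = 1.
Column maxima: 1 → 2, 2 → 2; minimax = 2.
1 ≠ 2, so there is no saddle point; optimal play is mixed.
Let General R play Up with probability p. Expected payoff against 1: 1p + 2(1−p) = −p + 2; against 2: 2p + 0(1−p) = 2p.
Setting these equal: −p + 2 = 2p ⇒ −3p = -2 ⇒ p = 2/3, and the value is (-1)·(2/3) + 2 = 4/3.
For General C: with q = P(1), equating Up's and Down's payoffs gives −q + 2 = 2q ⇒ q = 2/3.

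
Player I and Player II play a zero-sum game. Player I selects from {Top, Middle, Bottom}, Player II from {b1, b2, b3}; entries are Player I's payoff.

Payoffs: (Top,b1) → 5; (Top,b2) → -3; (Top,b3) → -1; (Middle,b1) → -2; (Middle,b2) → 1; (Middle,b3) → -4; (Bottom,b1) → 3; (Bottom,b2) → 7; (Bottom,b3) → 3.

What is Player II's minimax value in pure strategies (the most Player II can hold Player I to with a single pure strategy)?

3

Column maxima: b1 → 5, b2 → 7, b3 → 3.
The smallest of these is 3.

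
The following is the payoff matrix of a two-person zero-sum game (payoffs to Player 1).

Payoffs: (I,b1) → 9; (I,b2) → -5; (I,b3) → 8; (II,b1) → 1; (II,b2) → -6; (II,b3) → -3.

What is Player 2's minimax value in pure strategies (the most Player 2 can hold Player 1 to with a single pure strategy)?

-5

Column maxima: b1 → 9, b2 → -5, b3 → 8.
The smallest of these is -5.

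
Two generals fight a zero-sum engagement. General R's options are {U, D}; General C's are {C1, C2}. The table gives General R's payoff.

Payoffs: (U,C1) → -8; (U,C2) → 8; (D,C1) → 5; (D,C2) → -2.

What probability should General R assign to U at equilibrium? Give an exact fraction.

7/23

Row minima: U → -8, D → -2; maximin = -2.
Column maxima: C1 → 5, C2 → 8; minimax = 5.
-2 ≠ 5, so there is no saddle point; optimal play is mixed.
Let General R play U with probability p. Expected payoff against C1: (-8)p + 5(1−p) = −13p + 5; against C2: 8p + (-2)(1−p) = 10p − 2.
Setting these equal: −13p + 5 = 10p − 2 ⇒ −23p = -7 ⇒ p = 7/23, and the value is (-13)·(7/23) + 5 = 24/23.
For General C: with q = P(C1), equating U's and D's payoffs gives −16q + 8 = 7q − 2 ⇒ q = 10/23.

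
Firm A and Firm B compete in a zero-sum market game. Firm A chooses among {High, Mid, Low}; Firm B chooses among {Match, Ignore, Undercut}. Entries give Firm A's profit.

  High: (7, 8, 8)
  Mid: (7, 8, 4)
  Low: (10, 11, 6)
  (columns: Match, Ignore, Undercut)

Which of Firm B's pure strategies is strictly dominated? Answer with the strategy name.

Ignore

Match holds Firm A's payoff strictly below Ignore in every row: 7 < 8, 7 < 8, 10 < 11.
So Ignore is strictly dominated for Firm B.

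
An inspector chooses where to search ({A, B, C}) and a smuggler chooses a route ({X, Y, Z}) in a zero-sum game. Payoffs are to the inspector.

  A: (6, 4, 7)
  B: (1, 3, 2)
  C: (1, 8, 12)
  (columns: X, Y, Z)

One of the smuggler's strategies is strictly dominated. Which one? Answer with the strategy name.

Z

X holds the inspector's payoff strictly below Z in every row: 6 < 7, 1 < 2, 1 < 12.
So Z is strictly dominated for the smuggler.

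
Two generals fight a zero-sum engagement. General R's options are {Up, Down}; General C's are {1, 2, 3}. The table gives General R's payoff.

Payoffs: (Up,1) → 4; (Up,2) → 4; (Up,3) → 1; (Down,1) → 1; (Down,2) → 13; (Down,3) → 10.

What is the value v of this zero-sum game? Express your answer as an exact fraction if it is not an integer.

Row minima: Up → 1, Down → 1; maximin = 1.
Column maxima: 1 → 4, 2 → 13, 3 → 10; minimax = 4.
1 ≠ 4, so there is no saddle point; optimal play is mixed.
2 is strictly dominated by 3 (it gives General R strictly more in every row), so General C never plays it.
On the remaining 2×2 (Up, Down vs 1, 3):
Let General R play Up with probability p. Expected payoff against 1: 4p + 1(1−p) = 3p + 1; against 3: 1p + 10(1−p) = −9p + 10.
Setting these equal: 3p + 1 = −9p + 10 ⇒ 12p = 9 ⇒ p = 3/4, and the value is (3)·(3/4) + 1 = 13/4.
For General C: with q = P(1), equating Up's and Down's payoffs gives 3q + 1 = −9q + 10 ⇒ q = 3/4.

13/4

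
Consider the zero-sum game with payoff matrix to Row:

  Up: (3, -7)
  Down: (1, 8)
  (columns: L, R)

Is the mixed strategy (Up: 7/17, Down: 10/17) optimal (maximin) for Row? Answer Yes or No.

Against L this mix gives (7/17)·3 + (10/17)·1 = 31/17.
Against R this mix gives (7/17)·(-7) + (10/17)·8 = 31/17.
All of Column's active replies (L, R) yield 31/17, and no column does worse for Row. The mix makes Column indifferent and guarantees 31/17, so it is optimal.

Yes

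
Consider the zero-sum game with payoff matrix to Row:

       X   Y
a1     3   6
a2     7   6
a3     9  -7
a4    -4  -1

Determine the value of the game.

Row minima: a1 → 3, a2 → 6, a3 → -7, a4 → -4; maximin = 6.
Column maxima: X → 9, Y → 6; minimax = 6.
Since maximin = minimax = 6, there is a saddle point and the value is 6.

6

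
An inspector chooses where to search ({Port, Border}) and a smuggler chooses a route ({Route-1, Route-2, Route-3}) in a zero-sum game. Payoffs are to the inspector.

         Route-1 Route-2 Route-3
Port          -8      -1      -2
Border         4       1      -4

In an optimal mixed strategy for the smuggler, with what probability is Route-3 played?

Row minima: Port → -8, Border → -4; maximin = -4.
Column maxima: Route-1 → 4, Route-2 → 1, Route-3 → -2; minimax = -2.
-4 ≠ -2, so there is no saddle point; optimal play is mixed.
Route-2 is strictly dominated by Route-3 (it gives the inspector strictly more in every row), so the smuggler never plays it.
On the remaining 2×2 (Port, Border vs Route-1, Route-3):
Let the inspector play Port with probability p. Expected payoff against Route-1: (-8)p + 4(1−p) = −12p + 4; against Route-3: (-2)p + (-4)(1−p) = 2p − 4.
Setting these equal: −12p + 4 = 2p − 4 ⇒ −14p = -8 ⇒ p = 4/7, and the value is (-12)·(4/7) + 4 = -20/7.
For the smuggler: with q = P(Route-1), equating Port's and Border's payoffs gives −6q − 2 = 8q − 4 ⇒ q = 1/7.

6/7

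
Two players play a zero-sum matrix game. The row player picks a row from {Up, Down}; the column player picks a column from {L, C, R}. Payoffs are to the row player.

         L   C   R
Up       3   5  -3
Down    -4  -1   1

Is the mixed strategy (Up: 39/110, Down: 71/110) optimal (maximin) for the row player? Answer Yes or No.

Against L this mix gives (39/110)·3 + (71/110)·(-4) = -167/110.
Against C this mix gives (39/110)·5 + (71/110)·(-1) = 62/55.
Against R this mix gives (39/110)·(-3) + (71/110)·1 = -23/55.
The column player will play L, holding the row player to -167/110. Shifting weight toward the row that does better against L would raise this floor (the equalizing mix achieves -9/11 against both L and R), so the proposed strategy is not optimal.

No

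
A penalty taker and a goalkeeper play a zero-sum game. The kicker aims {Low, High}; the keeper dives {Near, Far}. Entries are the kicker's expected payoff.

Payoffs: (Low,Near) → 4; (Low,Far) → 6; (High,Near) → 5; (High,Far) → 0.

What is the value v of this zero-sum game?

Row minima: Low → 4, High → 0; maximin = 4.
Column maxima: Near → 5, Far → 6; minimax = 5.
4 ≠ 5, so there is no saddle point; optimal play is mixed.
Let the kicker play Low with probability p. Expected payoff against Near: 4p + 5(1−p) = −p + 5; against Far: 6p + 0(1−p) = 6p.
Setting these equal: −p + 5 = 6p ⇒ −7p = -5 ⇒ p = 5/7, and the value is (-1)·(5/7) + 5 = 30/7.
For the keeper: with q = P(Near), equating Low's and High's payoffs gives −2q + 6 = 5q ⇒ q = 6/7.

30/7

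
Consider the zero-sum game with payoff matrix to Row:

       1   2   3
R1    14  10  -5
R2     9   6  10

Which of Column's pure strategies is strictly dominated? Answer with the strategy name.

2 holds Row's payoff strictly below 1 in every row: 10 < 14, 6 < 9.
So 1 is strictly dominated for Column.

1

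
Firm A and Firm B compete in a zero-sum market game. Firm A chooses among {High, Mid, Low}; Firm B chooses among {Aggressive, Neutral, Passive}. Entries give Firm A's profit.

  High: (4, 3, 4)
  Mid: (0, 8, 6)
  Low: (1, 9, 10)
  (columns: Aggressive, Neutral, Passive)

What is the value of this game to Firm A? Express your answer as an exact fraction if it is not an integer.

Row minima: High → 3, Mid → 0, Low → 1; maximin = 3.
Column maxima: Aggressive → 4, Neutral → 9, Passive → 10; minimax = 4.
3 ≠ 4, so there is no saddle point; optimal play is mixed.
Mid is strictly dominated by Low, so Firm A never plays it.
With Mid eliminated, Passive is strictly dominated by Neutral (it gives Firm A strictly more in every remaining row), so Firm B never plays it.
On the remaining 2×2 (High, Low vs Aggressive, Neutral):
Let Firm A play High with probability p. Expected payoff against Aggressive: 4p + 1(1−p) = 3p + 1; against Neutral: 3p + 9(1−p) = −6p + 9.
Setting these equal: 3p + 1 = −6p + 9 ⇒ 9p = 8 ⇒ p = 8/9, and the value is (3)·(8/9) + 1 = 11/3.
For Firm B: with q = P(Aggressive), equating High's and Low's payoffs gives q + 3 = −8q + 9 ⇒ q = 2/3.

11/3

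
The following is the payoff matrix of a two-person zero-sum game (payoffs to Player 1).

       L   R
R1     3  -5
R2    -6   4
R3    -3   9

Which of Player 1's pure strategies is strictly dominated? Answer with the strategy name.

R3 gives a strictly higher payoff than R2 against every column: -3 > -6, 9 > 4.
So R2 is strictly dominated and Player 1 never plays it.

R2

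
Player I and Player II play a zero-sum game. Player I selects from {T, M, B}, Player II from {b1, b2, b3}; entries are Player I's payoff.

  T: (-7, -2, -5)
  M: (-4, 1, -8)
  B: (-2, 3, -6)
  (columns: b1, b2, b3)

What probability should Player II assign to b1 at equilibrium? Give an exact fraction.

Row minima: T → -7, M → -8, B → -6; maximin = -6.
Column maxima: b1 → -2, b2 → 3, b3 → -5; minimax = -5.
-6 ≠ -5, so there is no saddle point; optimal play is mixed.
M is strictly dominated by B, so Player I never plays it.
b2 is strictly dominated by b1 (it gives Player I strictly more in every row), so Player II never plays it.
On the remaining 2×2 (T, B vs b1, b3):
Let Player I play T with probability p. Expected payoff against b1: (-7)p + (-2)(1−p) = −5p − 2; against b3: (-5)p + (-6)(1−p) = p − 6.
Setting these equal: −5p − 2 = p − 6 ⇒ −6p = -4 ⇒ p = 2/3, and the value is (-5)·(2/3) − 2 = -16/3.
For Player II: with q = P(b1), equating T's and B's payoffs gives −2q − 5 = 4q − 6 ⇒ q = 1/6.

1/6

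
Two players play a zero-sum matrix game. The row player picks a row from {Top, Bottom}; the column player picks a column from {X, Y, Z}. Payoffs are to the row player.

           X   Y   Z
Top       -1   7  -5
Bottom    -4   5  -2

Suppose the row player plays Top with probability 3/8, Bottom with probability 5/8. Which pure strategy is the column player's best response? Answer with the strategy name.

If the column player plays X, the row player's expected payoff is (3/8)·(-1) + (5/8)·(-4) = -23/8.
If the column player plays Y, the row player's expected payoff is (3/8)·7 + (5/8)·5 = 23/4.
If the column player plays Z, the row player's expected payoff is (3/8)·(-5) + (5/8)·(-2) = -25/8.
The column player minimizes the row player's payoff; the smallest is -25/8, so the best response is Z.

Z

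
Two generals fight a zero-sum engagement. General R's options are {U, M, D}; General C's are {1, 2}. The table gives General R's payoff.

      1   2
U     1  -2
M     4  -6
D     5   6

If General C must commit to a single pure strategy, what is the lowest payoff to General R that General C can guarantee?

5

Column maxima: 1 → 5, 2 → 6.
The smallest of these is 5.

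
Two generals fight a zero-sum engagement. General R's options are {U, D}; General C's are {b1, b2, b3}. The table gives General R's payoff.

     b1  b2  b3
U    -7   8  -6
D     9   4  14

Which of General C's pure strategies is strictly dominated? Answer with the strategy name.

b3

b1 holds General R's payoff strictly below b3 in every row: -7 < -6, 9 < 14.
So b3 is strictly dominated for General C.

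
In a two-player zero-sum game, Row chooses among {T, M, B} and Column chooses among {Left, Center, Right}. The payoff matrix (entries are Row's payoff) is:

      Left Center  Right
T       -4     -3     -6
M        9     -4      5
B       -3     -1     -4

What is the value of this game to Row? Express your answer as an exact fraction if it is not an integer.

Row minima: T → -6, M → -4, B → -4; maximin = -4.
Column maxima: Left → 9, Center → -1, Right → 5; minimax = -1.
-4 ≠ -1, so there is no saddle point; optimal play is mixed.
T is strictly dominated by B, so Row never plays it.
Left is strictly dominated by Right (it gives Row strictly more in every row), so Column never plays it.
On the remaining 2×2 (M, B vs Center, Right):
Let Row play M with probability p. Expected payoff against Center: (-4)p + (-1)(1−p) = −3p − 1; against Right: 5p + (-4)(1−p) = 9p − 4.
Setting these equal: −3p − 1 = 9p − 4 ⇒ −12p = -3 ⇒ p = 1/4, and the value is (-3)·(1/4) − 1 = -7/4.
For Column: with q = P(Center), equating M's and B's payoffs gives −9q + 5 = 3q − 4 ⇒ q = 3/4.

-7/4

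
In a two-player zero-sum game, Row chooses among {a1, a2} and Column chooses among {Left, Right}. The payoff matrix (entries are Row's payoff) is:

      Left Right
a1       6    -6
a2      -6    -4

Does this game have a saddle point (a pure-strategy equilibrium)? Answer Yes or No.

Row minima: a1 → -6, a2 → -6; maximin = -6.
Column maxima: Left → 6, Right → -4; minimax = -4.
-6 ≠ -4, so no pure-strategy equilibrium exists.

No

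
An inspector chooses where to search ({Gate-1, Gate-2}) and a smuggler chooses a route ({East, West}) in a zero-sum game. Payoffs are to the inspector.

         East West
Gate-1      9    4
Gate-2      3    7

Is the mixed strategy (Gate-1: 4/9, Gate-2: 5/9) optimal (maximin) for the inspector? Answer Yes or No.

Yes

Against East this mix gives (4/9)·9 + (5/9)·3 = 17/3.
Against West this mix gives (4/9)·4 + (5/9)·7 = 17/3.
All of the smuggler's active replies (East, West) yield 17/3, and no column does worse for the inspector. The mix makes the smuggler indifferent and guarantees 17/3, so it is optimal.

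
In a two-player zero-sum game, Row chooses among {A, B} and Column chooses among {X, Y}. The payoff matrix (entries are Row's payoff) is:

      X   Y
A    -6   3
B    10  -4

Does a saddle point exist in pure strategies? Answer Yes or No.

Row minima: A → -6, B → -4; maximin = -4.
Column maxima: X → 10, Y → 3; minimax = 3.
-4 ≠ 3, so no pure-strategy equilibrium exists.

No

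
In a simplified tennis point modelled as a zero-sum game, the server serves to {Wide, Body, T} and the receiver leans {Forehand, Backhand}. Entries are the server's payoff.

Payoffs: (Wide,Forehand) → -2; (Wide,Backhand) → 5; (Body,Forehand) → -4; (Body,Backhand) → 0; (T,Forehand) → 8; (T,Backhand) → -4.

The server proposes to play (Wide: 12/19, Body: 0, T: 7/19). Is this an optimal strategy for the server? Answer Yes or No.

Yes

Against Forehand this mix gives (12/19)·(-2) + (7/19)·8 = 32/19.
Against Backhand this mix gives (12/19)·5 + (7/19)·(-4) = 32/19.
All of the receiver's active replies (Forehand, Backhand) yield 32/19, and no column does worse for the server. The mix makes the receiver indifferent and guarantees 32/19, so it is optimal.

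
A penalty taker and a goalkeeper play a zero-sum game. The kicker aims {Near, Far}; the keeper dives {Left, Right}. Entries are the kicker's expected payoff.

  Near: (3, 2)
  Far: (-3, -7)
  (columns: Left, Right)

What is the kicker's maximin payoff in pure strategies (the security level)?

2

Row minima: Near → 2, Far → -7.
The best of these is 2.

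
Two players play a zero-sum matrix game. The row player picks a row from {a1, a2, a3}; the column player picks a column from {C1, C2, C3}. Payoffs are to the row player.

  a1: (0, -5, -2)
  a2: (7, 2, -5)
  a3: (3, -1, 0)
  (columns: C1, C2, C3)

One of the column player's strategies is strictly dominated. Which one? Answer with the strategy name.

C1

C2 holds the row player's payoff strictly below C1 in every row: -5 < 0, 2 < 7, -1 < 3.
So C1 is strictly dominated for the column player.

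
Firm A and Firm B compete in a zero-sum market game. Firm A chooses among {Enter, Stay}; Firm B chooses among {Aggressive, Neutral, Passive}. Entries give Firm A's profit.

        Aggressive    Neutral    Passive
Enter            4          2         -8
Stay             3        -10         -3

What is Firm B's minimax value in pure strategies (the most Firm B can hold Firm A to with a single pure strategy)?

Column maxima: Aggressive → 4, Neutral → 2, Passive → -3.
The smallest of these is -3.

-3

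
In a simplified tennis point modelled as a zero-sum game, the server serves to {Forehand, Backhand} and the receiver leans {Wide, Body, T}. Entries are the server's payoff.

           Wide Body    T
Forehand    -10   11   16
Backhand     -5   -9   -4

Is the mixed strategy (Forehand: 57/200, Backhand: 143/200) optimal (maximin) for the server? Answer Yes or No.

No

Against Wide this mix gives (57/200)·(-10) + (143/200)·(-5) = -257/40.
Against Body this mix gives (57/200)·11 + (143/200)·(-9) = -33/10.
Against T this mix gives (57/200)·16 + (143/200)·(-4) = 17/10.
The receiver will play Wide, holding the server to -257/40. Shifting weight toward the row that does better against Wide would raise this floor (the equalizing mix achieves -29/5 against both Wide and Body), so the proposed strategy is not optimal.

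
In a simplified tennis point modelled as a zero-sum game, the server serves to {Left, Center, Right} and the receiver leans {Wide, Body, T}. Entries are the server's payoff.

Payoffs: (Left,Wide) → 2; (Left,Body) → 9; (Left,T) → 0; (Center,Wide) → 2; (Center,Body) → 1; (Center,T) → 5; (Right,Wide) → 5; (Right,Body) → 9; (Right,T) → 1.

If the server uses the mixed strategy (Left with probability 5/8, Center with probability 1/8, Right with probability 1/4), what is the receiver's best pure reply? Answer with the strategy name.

If the receiver plays Wide, the server's expected payoff is (5/8)·2 + (1/8)·2 + (1/4)·5 = 11/4.
If the receiver plays Body, the server's expected payoff is (5/8)·9 + (1/8)·1 + (1/4)·9 = 8.
If the receiver plays T, the server's expected payoff is (5/8)·0 + (1/8)·5 + (1/4)·1 = 7/8.
The receiver minimizes the server's payoff; the smallest is 7/8, so the best response is T.

T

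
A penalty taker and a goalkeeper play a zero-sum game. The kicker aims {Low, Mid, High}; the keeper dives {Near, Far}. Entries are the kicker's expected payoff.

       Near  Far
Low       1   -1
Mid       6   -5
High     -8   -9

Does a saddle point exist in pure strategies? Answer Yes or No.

Row minima: Low → -1, Mid → -5, High → -9; maximin = -1.
Column maxima: Near → 6, Far → -1; minimax = -1.
maximin = minimax = -1, so a saddle point exists.

Yes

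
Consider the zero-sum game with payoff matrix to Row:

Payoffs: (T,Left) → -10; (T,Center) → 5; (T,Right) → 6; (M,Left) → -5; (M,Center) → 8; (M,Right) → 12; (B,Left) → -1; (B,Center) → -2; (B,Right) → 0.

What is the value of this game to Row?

-9/7

Row minima: T → -10, M → -5, B → -2; maximin = -2.
Column maxima: Left → -1, Center → 8, Right → 12; minimax = -1.
-2 ≠ -1, so there is no saddle point; optimal play is mixed.
T is strictly dominated by M, so Row never plays it.
Right is strictly dominated by Left (it gives Row strictly more in every row), so Column never plays it.
On the remaining 2×2 (M, B vs Left, Center):
Let Row play M with probability p. Expected payoff against Left: (-5)p + (-1)(1−p) = −4p − 1; against Center: 8p + (-2)(1−p) = 10p − 2.
Setting these equal: −4p − 1 = 10p − 2 ⇒ −14p = -1 ⇒ p = 1/14, and the value is (-4)·(1/14) − 1 = -9/7.
For Column: with q = P(Left), equating M's and B's payoffs gives −13q + 8 = q − 2 ⇒ q = 5/7.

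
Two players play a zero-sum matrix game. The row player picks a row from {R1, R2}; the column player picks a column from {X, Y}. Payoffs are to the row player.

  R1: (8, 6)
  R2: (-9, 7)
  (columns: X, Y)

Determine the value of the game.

Row minima: R1 → 6, R2 → -9; maximin = 6.
Column maxima: X → 8, Y → 7; minimax = 7.
6 ≠ 7, so there is no saddle point; optimal play is mixed.
Let the row player play R1 with probability p. Expected payoff against X: 8p + (-9)(1−p) = 17p − 9; against Y: 6p + 7(1−p) = −p + 7.
Setting these equal: 17p − 9 = −p + 7 ⇒ 18p = 16 ⇒ p = 8/9, and the value is (17)·(8/9) − 9 = 55/9.
For the column player: with q = P(X), equating R1's and R2's payoffs gives 2q + 6 = −16q + 7 ⇒ q = 1/18.

55/9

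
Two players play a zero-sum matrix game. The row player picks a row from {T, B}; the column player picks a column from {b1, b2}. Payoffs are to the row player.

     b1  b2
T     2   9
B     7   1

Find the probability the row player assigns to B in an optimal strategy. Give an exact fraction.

Row minima: T → 2, B → 1; maximin = 2.
Column maxima: b1 → 7, b2 → 9; minimax = 7.
2 ≠ 7, so there is no saddle point; optimal play is mixed.
Let the row player play T with probability p. Expected payoff against b1: 2p + 7(1−p) = −5p + 7; against b2: 9p + 1(1−p) = 8p + 1.
Setting these equal: −5p + 7 = 8p + 1 ⇒ −13p = -6 ⇒ p = 6/13, and the value is (-5)·(6/13) + 7 = 61/13.
For the column player: with q = P(b1), equating T's and B's payoffs gives −7q + 9 = 6q + 1 ⇒ q = 8/13.

7/13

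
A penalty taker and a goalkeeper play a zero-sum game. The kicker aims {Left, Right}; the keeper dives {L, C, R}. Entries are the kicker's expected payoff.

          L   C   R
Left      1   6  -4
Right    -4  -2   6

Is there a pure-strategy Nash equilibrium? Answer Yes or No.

No

Row minima: Left → -4, Right → -4; maximin = -4.
Column maxima: L → 1, C → 6, R → 6; minimax = 1.
-4 ≠ 1, so no pure-strategy equilibrium exists.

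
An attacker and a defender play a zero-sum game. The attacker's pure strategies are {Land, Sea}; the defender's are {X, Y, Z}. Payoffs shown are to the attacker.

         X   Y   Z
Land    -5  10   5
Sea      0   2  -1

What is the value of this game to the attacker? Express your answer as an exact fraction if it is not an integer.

Row minima: Land → -5, Sea → -1; maximin = -1.
Column maxima: X → 0, Y → 10, Z → 5; minimax = 0.
-1 ≠ 0, so there is no saddle point; optimal play is mixed.
Y is strictly dominated by X (it gives the attacker strictly more in every row), so the defender never plays it.
On the remaining 2×2 (Land, Sea vs X, Z):
Let the attacker play Land with probability p. Expected payoff against X: (-5)p + 0(1−p) = −5p; against Z: 5p + (-1)(1−p) = 6p − 1.
Setting these equal: −5p = 6p − 1 ⇒ −11p = -1 ⇒ p = 1/11, and the value is (-5)·(1/11) = -5/11.
For the defender: with q = P(X), equating Land's and Sea's payoffs gives −10q + 5 = q − 1 ⇒ q = 6/11.

-5/11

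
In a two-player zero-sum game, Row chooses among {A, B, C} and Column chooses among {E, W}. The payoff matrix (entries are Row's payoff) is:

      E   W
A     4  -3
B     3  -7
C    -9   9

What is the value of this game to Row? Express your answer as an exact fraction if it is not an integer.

9/25

Row minima: A → -3, B → -7, C → -9; maximin = -3.
Column maxima: E → 4, W → 9; minimax = 4.
-3 ≠ 4, so there is no saddle point; optimal play is mixed.
B is strictly dominated by A, so Row never plays it.
On the remaining 2×2 (A, C vs E, W):
Let Row play A with probability p. Expected payoff against E: 4p + (-9)(1−p) = 13p − 9; against W: (-3)p + 9(1−p) = −12p + 9.
Setting these equal: 13p − 9 = −12p + 9 ⇒ 25p = 18 ⇒ p = 18/25, and the value is (13)·(18/25) − 9 = 9/25.
For Column: with q = P(E), equating A's and C's payoffs gives 7q − 3 = −18q + 9 ⇒ q = 12/25.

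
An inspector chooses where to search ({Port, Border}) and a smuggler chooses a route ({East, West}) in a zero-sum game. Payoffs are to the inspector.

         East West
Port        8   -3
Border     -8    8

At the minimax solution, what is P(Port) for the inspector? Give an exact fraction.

Row minima: Port → -3, Border → -8; maximin = -3.
Column maxima: East → 8, West → 8; minimax = 8.
-3 ≠ 8, so there is no saddle point; optimal play is mixed.
Let the inspector play Port with probability p. Expected payoff against East: 8p + (-8)(1−p) = 16p − 8; against West: (-3)p + 8(1−p) = −11p + 8.
Setting these equal: 16p − 8 = −11p + 8 ⇒ 27p = 16 ⇒ p = 16/27, and the value is (16)·(16/27) − 8 = 40/27.
For the smuggler: with q = P(East), equating Port's and Border's payoffs gives 11q − 3 = −16q + 8 ⇒ q = 11/27.

16/27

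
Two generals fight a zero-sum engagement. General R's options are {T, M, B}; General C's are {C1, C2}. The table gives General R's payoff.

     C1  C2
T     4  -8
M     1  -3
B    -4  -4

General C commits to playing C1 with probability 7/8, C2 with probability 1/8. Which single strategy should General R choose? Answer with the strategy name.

T

Expected payoff of T: (7/8)·4 + (1/8)·(-8) = 5/2.
Expected payoff of M: (7/8)·1 + (1/8)·(-3) = 1/2.
Expected payoff of B: (7/8)·(-4) + (1/8)·(-4) = -4.
The largest is 5/2, so General R's best response is T.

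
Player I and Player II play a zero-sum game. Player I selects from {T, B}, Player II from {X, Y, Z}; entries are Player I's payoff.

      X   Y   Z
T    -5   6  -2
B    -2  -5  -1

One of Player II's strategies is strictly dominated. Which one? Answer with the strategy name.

Z

X holds Player I's payoff strictly below Z in every row: -5 < -2, -2 < -1.
So Z is strictly dominated for Player II.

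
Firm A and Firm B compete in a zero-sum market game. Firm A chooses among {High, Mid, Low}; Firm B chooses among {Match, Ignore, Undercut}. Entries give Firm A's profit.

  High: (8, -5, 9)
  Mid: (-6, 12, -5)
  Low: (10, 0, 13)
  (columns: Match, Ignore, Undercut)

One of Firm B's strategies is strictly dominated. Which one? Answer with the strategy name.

Match holds Firm A's payoff strictly below Undercut in every row: 8 < 9, -6 < -5, 10 < 13.
So Undercut is strictly dominated for Firm B.

Undercut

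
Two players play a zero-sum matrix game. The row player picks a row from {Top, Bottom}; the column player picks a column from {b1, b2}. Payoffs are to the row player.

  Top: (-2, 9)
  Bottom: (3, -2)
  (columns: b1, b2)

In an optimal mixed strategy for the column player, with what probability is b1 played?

Row minima: Top → -2, Bottom → -2; maximin = -2.
Column maxima: b1 → 3, b2 → 9; minimax = 3.
-2 ≠ 3, so there is no saddle point; optimal play is mixed.
Let the row player play Top with probability p. Expected payoff against b1: (-2)p + 3(1−p) = −5p + 3; against b2: 9p + (-2)(1−p) = 11p − 2.
Setting these equal: −5p + 3 = 11p − 2 ⇒ −16p = -5 ⇒ p = 5/16, and the value is (-5)·(5/16) + 3 = 23/16.
For the column player: with q = P(b1), equating Top's and Bottom's payoffs gives −11q + 9 = 5q − 2 ⇒ q = 11/16.

11/16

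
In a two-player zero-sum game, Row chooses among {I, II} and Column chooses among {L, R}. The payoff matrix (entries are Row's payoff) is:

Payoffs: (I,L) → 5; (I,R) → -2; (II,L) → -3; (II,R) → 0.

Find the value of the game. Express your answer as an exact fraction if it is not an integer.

Row minima: I → -2, II → -3; maximin = -2.
Column maxima: L → 5, R → 0; minimax = 0.
-2 ≠ 0, so there is no saddle point; optimal play is mixed.
Let Row play I with probability p. Expected payoff against L: 5p + (-3)(1−p) = 8p − 3; against R: (-2)p + 0(1−p) = −2p.
Setting these equal: 8p − 3 = −2p ⇒ 10p = 3 ⇒ p = 3/10, and the value is (8)·(3/10) − 3 = -3/5.
For Column: with q = P(L), equating I's and II's payoffs gives 7q − 2 = −3q ⇒ q = 1/5.

-3/5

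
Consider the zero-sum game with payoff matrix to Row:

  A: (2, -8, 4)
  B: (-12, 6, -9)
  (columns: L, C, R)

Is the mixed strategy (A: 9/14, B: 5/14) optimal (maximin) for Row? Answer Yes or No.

Yes

Against L this mix gives (9/14)·2 + (5/14)·(-12) = -3.
Against C this mix gives (9/14)·(-8) + (5/14)·6 = -3.
Against R this mix gives (9/14)·4 + (5/14)·(-9) = -9/14.
All of Column's active replies (L, C) yield -3, and no column does worse for Row. The mix makes Column indifferent and guarantees -3, so it is optimal.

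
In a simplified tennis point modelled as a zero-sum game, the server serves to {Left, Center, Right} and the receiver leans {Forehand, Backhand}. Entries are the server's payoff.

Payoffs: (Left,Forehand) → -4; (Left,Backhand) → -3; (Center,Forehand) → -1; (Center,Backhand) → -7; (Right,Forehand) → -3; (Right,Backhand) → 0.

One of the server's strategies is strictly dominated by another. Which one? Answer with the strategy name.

Left

Right gives a strictly higher payoff than Left against every column: -3 > -4, 0 > -3.
So Left is strictly dominated and the server never plays it.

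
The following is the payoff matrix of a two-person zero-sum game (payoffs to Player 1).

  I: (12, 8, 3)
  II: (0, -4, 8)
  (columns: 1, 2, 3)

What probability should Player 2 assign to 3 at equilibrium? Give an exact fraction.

Row minima: I → 3, II → -4; maximin = 3.
Column maxima: 1 → 12, 2 → 8, 3 → 8; minimax = 8.
3 ≠ 8, so there is no saddle point; optimal play is mixed.
1 is strictly dominated by 2 (it gives Player 1 strictly more in every row), so Player 2 never plays it.
On the remaining 2×2 (I, II vs 2, 3):
Let Player 1 play I with probability p. Expected payoff against 2: 8p + (-4)(1−p) = 12p − 4; against 3: 3p + 8(1−p) = −5p + 8.
Setting these equal: 12p − 4 = −5p + 8 ⇒ 17p = 12 ⇒ p = 12/17, and the value is (12)·(12/17) − 4 = 76/17.
For Player 2: with q = P(2), equating I's and II's payoffs gives 5q + 3 = −12q + 8 ⇒ q = 5/17.

12/17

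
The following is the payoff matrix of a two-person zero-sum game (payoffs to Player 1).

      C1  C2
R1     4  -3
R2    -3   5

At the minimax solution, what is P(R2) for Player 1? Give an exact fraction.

Row minima: R1 → -3, R2 → -3; maximin = -3.
Column maxima: C1 → 4, C2 → 5; minimax = 4.
-3 ≠ 4, so there is no saddle point; optimal play is mixed.
Let Player 1 play R1 with probability p. Expected payoff against C1: 4p + (-3)(1−p) = 7p − 3; against C2: (-3)p + 5(1−p) = −8p + 5.
Setting these equal: 7p − 3 = −8p + 5 ⇒ 15p = 8 ⇒ p = 8/15, and the value is (7)·(8/15) − 3 = 11/15.
For Player 2: with q = P(C1), equating R1's and R2's payoffs gives 7q − 3 = −8q + 5 ⇒ q = 8/15.

7/15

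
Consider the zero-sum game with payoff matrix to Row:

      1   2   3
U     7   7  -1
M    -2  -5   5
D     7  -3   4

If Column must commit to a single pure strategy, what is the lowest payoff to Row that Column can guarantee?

Column maxima: 1 → 7, 2 → 7, 3 → 5.
The smallest of these is 5.

5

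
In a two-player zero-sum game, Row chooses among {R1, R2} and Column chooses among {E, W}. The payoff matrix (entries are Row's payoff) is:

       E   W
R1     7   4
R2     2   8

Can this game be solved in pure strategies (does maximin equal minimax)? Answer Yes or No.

No

Row minima: R1 → 4, R2 → 2; maximin = 4.
Column maxima: E → 7, W → 8; minimax = 7.
4 ≠ 7, so no pure-strategy equilibrium exists.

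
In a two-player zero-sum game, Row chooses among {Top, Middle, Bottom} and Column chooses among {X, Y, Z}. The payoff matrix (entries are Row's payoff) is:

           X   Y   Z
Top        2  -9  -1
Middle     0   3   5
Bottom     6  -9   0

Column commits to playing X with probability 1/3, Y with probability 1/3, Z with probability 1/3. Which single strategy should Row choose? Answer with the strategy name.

Middle

Expected payoff of Top: (1/3)·2 + (1/3)·(-9) + (1/3)·(-1) = -8/3.
Expected payoff of Middle: (1/3)·0 + (1/3)·3 + (1/3)·5 = 8/3.
Expected payoff of Bottom: (1/3)·6 + (1/3)·(-9) + (1/3)·0 = -1.
The largest is 8/3, so Row's best response is Middle.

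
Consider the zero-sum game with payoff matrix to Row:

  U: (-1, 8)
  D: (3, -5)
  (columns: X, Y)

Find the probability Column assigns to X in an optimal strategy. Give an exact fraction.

Row minima: U → -1, D → -5; maximin = -1.
Column maxima: X → 3, Y → 8; minimax = 3.
-1 ≠ 3, so there is no saddle point; optimal play is mixed.
Let Row play U with probability p. Expected payoff against X: (-1)p + 3(1−p) = −4p + 3; against Y: 8p + (-5)(1−p) = 13p − 5.
Setting these equal: −4p + 3 = 13p − 5 ⇒ −17p = -8 ⇒ p = 8/17, and the value is (-4)·(8/17) + 3 = 19/17.
For Column: with q = P(X), equating U's and D's payoffs gives −9q + 8 = 8q − 5 ⇒ q = 13/17.

13/17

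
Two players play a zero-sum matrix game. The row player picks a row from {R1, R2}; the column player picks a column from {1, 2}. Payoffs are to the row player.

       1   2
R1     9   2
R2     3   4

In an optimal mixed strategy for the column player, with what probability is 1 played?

Row minima: R1 → 2, R2 → 3; maximin = 3.
Column maxima: 1 → 9, 2 → 4; minimax = 4.
3 ≠ 4, so there is no saddle point; optimal play is mixed.
Let the row player play R1 with probability p. Expected payoff against 1: 9p + 3(1−p) = 6p + 3; against 2: 2p + 4(1−p) = −2p + 4.
Setting these equal: 6p + 3 = −2p + 4 ⇒ 8p = 1 ⇒ p = 1/8, and the value is (6)·(1/8) + 3 = 15/4.
For the column player: with q = P(1), equating R1's and R2's payoffs gives 7q + 2 = −q + 4 ⇒ q = 1/4.

1/4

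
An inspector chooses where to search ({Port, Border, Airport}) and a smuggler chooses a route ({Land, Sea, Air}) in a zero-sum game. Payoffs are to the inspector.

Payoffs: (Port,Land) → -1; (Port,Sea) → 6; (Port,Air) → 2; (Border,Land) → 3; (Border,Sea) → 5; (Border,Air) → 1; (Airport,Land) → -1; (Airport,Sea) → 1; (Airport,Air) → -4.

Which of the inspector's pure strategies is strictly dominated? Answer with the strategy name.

Airport

Border gives a strictly higher payoff than Airport against every column: 3 > -1, 5 > 1, 1 > -4.
So Airport is strictly dominated and the inspector never plays it.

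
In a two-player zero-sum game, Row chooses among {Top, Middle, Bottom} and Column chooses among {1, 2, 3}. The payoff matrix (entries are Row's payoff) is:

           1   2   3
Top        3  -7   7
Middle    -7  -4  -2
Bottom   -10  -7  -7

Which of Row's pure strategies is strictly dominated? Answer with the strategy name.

Bottom

Middle gives a strictly higher payoff than Bottom against every column: -7 > -10, -4 > -7, -2 > -7.
So Bottom is strictly dominated and Row never plays it.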